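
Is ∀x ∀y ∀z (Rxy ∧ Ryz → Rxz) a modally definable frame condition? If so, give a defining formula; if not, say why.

Yes — defined by □p → □□p

The condition is transitivity. A defining modal formula is □p → □□p.
Suppose □p→□□p is valid. Take Rxy, Ryz and set V(p)={w : Rxw}. Then □p at x, so □□p at x, so □p at y, so p at z, i.e. Rxz.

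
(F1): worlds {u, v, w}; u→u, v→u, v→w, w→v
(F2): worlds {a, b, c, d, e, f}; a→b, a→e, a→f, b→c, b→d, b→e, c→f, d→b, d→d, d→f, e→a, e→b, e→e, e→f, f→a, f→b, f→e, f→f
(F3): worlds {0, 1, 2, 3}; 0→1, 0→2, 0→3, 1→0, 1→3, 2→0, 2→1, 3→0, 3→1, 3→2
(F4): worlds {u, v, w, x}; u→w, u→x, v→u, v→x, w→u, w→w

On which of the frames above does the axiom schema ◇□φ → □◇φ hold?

Frame correspondent (Sahlqvist): ∀x ∀y ∀z (Rxy ∧ Rxz → ∃w (Ryw ∧ Rzw)) — i.e. convergence.
(F1): fails — Rvu and Rvw but u and w have no common successor.
(F2): holds.
(F3): holds.
(F4): fails — Ruw and Rux but w and x have no common successor.

(F2), (F3)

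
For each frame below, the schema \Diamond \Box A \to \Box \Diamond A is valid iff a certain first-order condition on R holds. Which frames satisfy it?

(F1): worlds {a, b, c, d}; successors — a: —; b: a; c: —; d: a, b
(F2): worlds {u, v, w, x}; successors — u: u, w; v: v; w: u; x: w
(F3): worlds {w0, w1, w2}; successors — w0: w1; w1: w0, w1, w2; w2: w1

Frame correspondent (Sahlqvist): \forall x \forall y \forall z (Rxy \wedge Rxz \to \exists w (Ryw \wedge Rzw)) — i.e. convergence.
(F1): fails — Rba and Rba but a and a have no common successor.
(F2): holds.
(F3): holds.
Valid on: (F2), (F3).

(F2), (F3)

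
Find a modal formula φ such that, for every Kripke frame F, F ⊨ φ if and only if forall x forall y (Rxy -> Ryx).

s → □◇s

A defining formula is s → □◇s (the B axiom).
Suppose s→□◇s is valid. Take Rxy and set V(s)={x}. Then s at x, so □◇s at x, so ◇s at y, so some z with Ryz has s; z=x, i.e. Ryx.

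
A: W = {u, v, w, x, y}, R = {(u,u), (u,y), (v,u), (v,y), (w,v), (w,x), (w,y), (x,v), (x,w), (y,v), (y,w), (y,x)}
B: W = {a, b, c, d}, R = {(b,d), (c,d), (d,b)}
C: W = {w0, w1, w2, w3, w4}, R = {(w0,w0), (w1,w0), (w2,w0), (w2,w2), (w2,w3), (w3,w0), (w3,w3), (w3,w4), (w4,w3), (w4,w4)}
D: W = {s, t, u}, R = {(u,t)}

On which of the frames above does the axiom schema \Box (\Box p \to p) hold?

C

The schema corresponds to shift-reflexivity: \forall x \forall y (Rxy \to Ryy).
A: fails — Rxw but not Rww.
B: fails — Rdb but not Rbb.
C: satisfies the condition.
D: fails — Rut but not Rtt.
Valid on: C.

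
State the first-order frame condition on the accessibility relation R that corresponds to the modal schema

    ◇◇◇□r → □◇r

∀x ∀y ∀z ((xR³y ∧ xRz) → ∃w (yRw ∧ zRw))

This is a Sahlqvist (Geach-type) schema ◇^3□^1r → □^1◇^1r.
First-order correspondent: ∀x ∀y ∀z ((xR³y ∧ xRz) → ∃w (yRw ∧ zRw)).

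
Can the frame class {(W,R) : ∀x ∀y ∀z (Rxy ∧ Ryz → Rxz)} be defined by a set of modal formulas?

The condition is transitivity. A defining modal formula is □q → □□q.
Suppose □q→□□q is valid. Take Rxy, Ryz and set V(q)={w : Rxw}. Then □q at x, so □□q at x, so □q at y, so q at z, i.e. Rxz.

Yes — defined by □q → □□q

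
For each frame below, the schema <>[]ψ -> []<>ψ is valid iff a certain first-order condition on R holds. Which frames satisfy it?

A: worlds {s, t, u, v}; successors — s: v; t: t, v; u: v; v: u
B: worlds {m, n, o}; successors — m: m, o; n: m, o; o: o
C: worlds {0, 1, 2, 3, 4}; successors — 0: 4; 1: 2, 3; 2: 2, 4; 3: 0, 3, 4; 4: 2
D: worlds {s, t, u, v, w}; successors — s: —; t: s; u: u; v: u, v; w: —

B

Frame correspondent (Sahlqvist): forall x forall y forall z (Rxy & Rxz -> exists w (Ryw & Rzw)) — i.e. convergence.
A: fails — Rtv and Rtt but v and t have no common successor.
B: holds.
C: fails — R34 and R33 but 4 and 3 have no common successor.
D: fails — Rts and Rts but s and s have no common successor.
Valid on: B.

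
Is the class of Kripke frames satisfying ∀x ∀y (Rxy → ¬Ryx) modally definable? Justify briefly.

Not definable by any modal formula

If a class were modally definable it would be closed under surjective bounded morphisms (Goldblatt–Thomason).
The 4-cycle (worlds 0,1,2,3 with 0→1→2→3→0) is asymmetric. Mapping every world to a single reflexive point • is a surjective bounded morphism, and the reflexive point is not asymmetric (R•• but asymmetry requires ¬R••).
So the class is not modally definable.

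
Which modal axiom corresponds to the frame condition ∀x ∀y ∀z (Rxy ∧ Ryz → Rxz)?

□r → □□r

This is transitivity; the standard corresponding axiom is 4: □r → □□r.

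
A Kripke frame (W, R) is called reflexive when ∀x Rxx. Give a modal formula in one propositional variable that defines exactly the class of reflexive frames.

A defining formula is □q → q (the T axiom).

□q → q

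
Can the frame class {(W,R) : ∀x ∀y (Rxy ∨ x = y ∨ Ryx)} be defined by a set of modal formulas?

If a class were modally definable it would be closed under disjoint unions (Goldblatt–Thomason).
Take 2 disjoint single-world reflexive frames: each is trivially connected, but their disjoint union has 2 worlds with no edge between distinct components, so it is not connected.
Hence connectedness of R is not modally definable.

Not definable by any modal formula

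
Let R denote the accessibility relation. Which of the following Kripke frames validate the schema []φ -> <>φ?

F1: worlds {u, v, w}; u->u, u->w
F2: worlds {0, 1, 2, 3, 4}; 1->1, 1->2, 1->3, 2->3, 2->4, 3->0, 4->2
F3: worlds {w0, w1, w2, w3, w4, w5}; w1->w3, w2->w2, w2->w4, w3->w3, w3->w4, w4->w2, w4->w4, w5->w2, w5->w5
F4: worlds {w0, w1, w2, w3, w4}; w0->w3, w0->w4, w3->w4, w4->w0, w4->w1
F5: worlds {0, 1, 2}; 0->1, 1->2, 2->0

This is the axiom for seriality; its first-order frame correspondent is forall x exists y Rxy.
F1: fails — world v has no successor.
F2: fails — world 0 has no successor.
F3: fails — world w0 has no successor.
F4: fails — world w1 has no successor.
F5: satisfies the condition.
Valid on: F5.

F5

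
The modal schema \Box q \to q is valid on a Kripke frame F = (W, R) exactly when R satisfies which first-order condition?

reflexivity: \forall x Rxx

Suppose □q→q is valid. At any x set V(q)={w : Rxw}. Then □q holds at x, so q holds at x, i.e. Rxx.
The converse is a direct semantic check.
Frame condition: \forall x Rxx.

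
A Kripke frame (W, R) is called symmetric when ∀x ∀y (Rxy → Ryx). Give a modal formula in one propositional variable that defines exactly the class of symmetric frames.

The condition is symmetry. The B schema r → □◇r defines it.

r → □◇r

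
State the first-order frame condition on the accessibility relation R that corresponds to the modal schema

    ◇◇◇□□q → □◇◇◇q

This is a Sahlqvist (Geach-type) schema ◇^3□^2q → □^1◇^3q.
Minimal-valuation argument: fix x; take any y with xR^3y and any z with xR^1z. Set V(q) to the set of worlds R-reachable from y in exactly 2 steps. Then □^2q holds at y, so the antecedent holds at x; validity forces ◇^3q at z, giving a w with zR^3w and yR^2w.
First-order correspondent: ∀x ∀y ∀z ((xR³y ∧ xRz) → ∃w (yR²w ∧ zR³w)).

∀x ∀y ∀z ((xR³y ∧ xRz) → ∃w (yR²w ∧ zR³w))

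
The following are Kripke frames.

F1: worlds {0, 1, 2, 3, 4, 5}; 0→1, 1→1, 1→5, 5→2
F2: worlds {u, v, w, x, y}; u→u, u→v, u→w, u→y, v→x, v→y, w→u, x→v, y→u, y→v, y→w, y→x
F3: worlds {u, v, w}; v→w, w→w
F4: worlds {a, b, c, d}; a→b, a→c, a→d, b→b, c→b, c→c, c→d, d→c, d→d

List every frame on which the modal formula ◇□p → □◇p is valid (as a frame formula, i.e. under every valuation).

F3

Frame correspondent (Sahlqvist): ∀x ∀y ∀z (Rxy ∧ Rxz → ∃w (Ryw ∧ Rzw)) — i.e. convergence.
F1: fails — R11 and R15 but 1 and 5 have no common successor.
F2: fails — Ruv and Ruw but v and w have no common successor.
F3: satisfies the condition.
F4: fails — Rab and Rad but b and d have no common successor.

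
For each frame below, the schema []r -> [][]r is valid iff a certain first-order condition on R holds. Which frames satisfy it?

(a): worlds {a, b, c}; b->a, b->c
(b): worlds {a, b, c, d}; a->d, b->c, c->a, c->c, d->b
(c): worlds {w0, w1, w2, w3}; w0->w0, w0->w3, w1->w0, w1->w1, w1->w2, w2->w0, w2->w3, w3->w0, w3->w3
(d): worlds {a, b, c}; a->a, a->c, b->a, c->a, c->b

This is the axiom for transitivity; its first-order frame correspondent is forall x forall y forall z (Rxy & Ryz -> Rxz).
(a): holds.
(b): fails — Rbc and Rca but not Rba.
(c): fails — Rw1w0 and Rw0w3 but not Rw1w3.
(d): fails — Rba and Rac but not Rbc.

(a)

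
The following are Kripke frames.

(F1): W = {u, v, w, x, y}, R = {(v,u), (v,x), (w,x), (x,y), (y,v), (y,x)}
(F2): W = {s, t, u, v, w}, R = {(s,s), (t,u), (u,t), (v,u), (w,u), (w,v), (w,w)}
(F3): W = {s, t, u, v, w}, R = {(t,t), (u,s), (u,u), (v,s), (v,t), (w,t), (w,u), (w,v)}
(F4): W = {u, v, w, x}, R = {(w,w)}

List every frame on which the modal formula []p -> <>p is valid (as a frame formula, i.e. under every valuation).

(F2)

Frame correspondent (Sahlqvist): forall x exists y Rxy — i.e. seriality.
(F1): fails — world u has no successor.
(F2): ✓.
(F3): fails — world s has no successor.
(F4): fails — world u has no successor.
Valid on: (F2).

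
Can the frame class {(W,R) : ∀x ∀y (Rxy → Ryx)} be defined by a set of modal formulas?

Yes — defined by q → □◇q

This is a Sahlqvist condition; the B axiom q → □◇q defines it.
Suppose q→□◇q is valid. Take Rxy and set V(q)={x}. Then q at x, so □◇q at x, so ◇q at y, so some z with Ryz has q; z=x, i.e. Ryx.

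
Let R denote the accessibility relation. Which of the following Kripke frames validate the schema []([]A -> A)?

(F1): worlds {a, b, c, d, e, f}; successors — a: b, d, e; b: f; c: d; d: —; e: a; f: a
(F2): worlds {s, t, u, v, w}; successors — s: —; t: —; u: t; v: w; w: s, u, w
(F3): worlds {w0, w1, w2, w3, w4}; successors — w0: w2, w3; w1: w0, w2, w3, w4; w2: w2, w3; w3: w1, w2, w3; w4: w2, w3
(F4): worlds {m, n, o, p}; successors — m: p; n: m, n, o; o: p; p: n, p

none

This is the axiom for shift-reflexivity; its first-order frame correspondent is forall x forall y (Rxy -> Ryy).
(F1): fails — Rcd but not Rdd.
(F2): fails — Rwu but not Ruu.
(F3): fails — Rw1w0 but not Rw0w0.
(F4): fails — Rno but not Roo.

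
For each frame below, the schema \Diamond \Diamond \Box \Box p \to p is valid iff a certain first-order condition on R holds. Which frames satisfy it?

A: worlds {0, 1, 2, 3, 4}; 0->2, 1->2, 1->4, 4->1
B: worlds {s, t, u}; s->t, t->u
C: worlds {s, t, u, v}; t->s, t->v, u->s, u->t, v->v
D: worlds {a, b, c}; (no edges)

This is the axiom for a generalized confluence (Geach) condition; its first-order frame correspondent is \forall x \forall y (x R^2 y \to \exists w (y R^2 w \wedge x = w)).
A: fails — 4R²2 but no w with 2R²w and 4=w.
B: fails — sR²u but no w with uR²w and s=w.
C: fails — tR²v but no w with vR²w and t=w.
D: satisfies the condition.

D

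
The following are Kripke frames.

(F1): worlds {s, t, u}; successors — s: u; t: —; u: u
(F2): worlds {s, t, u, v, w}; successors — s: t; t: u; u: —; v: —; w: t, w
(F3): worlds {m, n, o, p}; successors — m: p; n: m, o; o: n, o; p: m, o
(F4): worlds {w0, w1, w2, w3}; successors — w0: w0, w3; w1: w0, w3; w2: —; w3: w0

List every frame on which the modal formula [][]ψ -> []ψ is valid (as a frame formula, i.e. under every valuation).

(F1), (F4)

This is the axiom for density; its first-order frame correspondent is forall x forall y (Rxy -> exists z (Rxz & Rzy)).
(F1): satisfies the condition.
(F2): fails — Rtu but no z with Rtz and Rzu.
(F3): fails — Rpm but no z with Rpz and Rzm.
(F4): satisfies the condition.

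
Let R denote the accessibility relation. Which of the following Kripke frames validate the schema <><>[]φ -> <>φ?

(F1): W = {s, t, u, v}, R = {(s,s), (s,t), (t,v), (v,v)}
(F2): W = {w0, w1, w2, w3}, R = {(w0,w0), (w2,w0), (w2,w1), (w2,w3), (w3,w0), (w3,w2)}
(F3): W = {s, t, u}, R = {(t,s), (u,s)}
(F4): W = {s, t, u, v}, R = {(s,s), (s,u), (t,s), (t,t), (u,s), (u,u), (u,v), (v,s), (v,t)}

Frame correspondent (Sahlqvist): forall x forall y (x R^2 y -> exists w (yRw & xRw)) — i.e. a generalized confluence (Geach) condition.
(F1): fails — sR²t but no w with tRw and sRw.
(F2): fails — w3R²w1 but no w with w1Rw and w3Rw.
(F3): ✓.
(F4): ✓.

(F3), (F4)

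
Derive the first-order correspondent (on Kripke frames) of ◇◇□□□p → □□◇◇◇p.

This is a Sahlqvist (Geach-type) schema ◇^2□^3p → □^2◇^3p.
Minimal-valuation argument: fix x; take any y with xR^2y and any z with xR^2z. Set V(p) to the set of worlds R-reachable from y in exactly 3 steps. Then □^3p holds at y, so the antecedent holds at x; validity forces ◇^3p at z, giving a w with zR^3w and yR^3w.
First-order correspondent: ∀x ∀y ∀z ((xR²y ∧ xR²z) → ∃w (yR³w ∧ zR³w)).

∀x ∀y ∀z ((xR²y ∧ xR²z) → ∃w (yR³w ∧ zR³w))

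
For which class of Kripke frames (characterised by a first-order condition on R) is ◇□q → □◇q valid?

convergence

Suppose ◇□q→□◇q is valid. Take Rxy, Rxz and set V(q)={w : Ryw}. Then □q at y so ◇□q at x, so □◇q at x, so ◇q at z, giving w with Rzw and Ryw.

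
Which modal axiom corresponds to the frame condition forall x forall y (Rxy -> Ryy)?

A defining formula is □(□r → r) (the T□ axiom).
Suppose □(□r→r) is valid. Take Rxy and set V(r)={w : Ryw}. Then at y, □r holds; since □(□r→r) at x, □r→r at y, so r at y, i.e. Ryy.

□(□r → r)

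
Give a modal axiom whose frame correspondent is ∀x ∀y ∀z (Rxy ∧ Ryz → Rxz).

□p → □□p

The condition is transitivity. The 4 schema □p → □□p defines it.
Suppose □p→□□p is valid. Take Rxy, Ryz and set V(p)={w : Rxw}. Then □p at x, so □□p at x, so □p at y, so p at z, i.e. Rxz.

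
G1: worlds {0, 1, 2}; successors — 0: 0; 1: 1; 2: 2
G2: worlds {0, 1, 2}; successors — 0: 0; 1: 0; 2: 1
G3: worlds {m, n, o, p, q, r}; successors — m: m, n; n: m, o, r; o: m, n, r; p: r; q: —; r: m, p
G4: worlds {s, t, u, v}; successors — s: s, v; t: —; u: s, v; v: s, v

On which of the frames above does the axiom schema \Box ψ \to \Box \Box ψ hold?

This is the axiom for transitivity; its first-order frame correspondent is \forall x \forall y \forall z (Rxy \wedge Ryz \to Rxz).
G1: condition met.
G2: fails — R21 and R10 but not R20.
G3: fails — Rnr and Rrp but not Rnp.
G4: condition met.
Valid on: G1, G4.

G1, G4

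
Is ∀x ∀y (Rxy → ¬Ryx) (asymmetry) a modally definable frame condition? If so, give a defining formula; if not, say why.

No

If a class were modally definable it would be closed under surjective bounded morphisms (Goldblatt–Thomason).
The 5-cycle (worlds w0,w1,w2,w3,w4 with w0→w1→w2→w3→w4→w0) is asymmetric. Mapping every world to a single reflexive point • is a surjective bounded morphism, and the reflexive point is not asymmetric (R•• but asymmetry requires ¬R••).
Hence asymmetry is not modally definable.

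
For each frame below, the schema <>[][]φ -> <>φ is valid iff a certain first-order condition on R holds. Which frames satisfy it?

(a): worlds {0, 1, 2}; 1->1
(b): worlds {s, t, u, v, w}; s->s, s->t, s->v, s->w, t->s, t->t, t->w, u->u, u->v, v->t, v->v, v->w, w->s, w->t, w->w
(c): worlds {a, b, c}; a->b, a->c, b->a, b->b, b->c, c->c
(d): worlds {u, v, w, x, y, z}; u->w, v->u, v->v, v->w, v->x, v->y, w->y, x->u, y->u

This is the axiom for a generalized confluence (Geach) condition; its first-order frame correspondent is forall x forall y (xRy -> exists w (y R^2 w & xRw)).
(a): satisfies the condition.
(b): satisfies the condition.
(c): satisfies the condition.
(d): fails — uRw but no t with wR²t and uRt.

(a), (b), (c)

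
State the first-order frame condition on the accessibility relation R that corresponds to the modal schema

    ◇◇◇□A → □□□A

This is a Sahlqvist (Geach-type) schema ◇^3□^1A → □^3◇^0A.
Minimal-valuation argument: fix x; take any y with xR^3y and any z with xR^3z. Set V(A) to the set of worlds R-reachable from y in exactly 1 step. Then □^1A holds at y, so the antecedent holds at x; validity forces ◇^0A at z, giving a w with zR^0w and yR^1w.
First-order correspondent: ∀x ∀y ∀z ((xR³y ∧ xR³z) → ∃w (yRw ∧ z = w)).

∀x ∀y ∀z ((xR³y ∧ xR³z) → ∃w (yRw ∧ z = w))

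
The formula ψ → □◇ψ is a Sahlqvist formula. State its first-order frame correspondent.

symmetry

Suppose ψ→□◇ψ is valid. Take Rxy and set V(ψ)={x}. Then ψ at x, so □◇ψ at x, so ◇ψ at y, so some z with Ryz has ψ; z=x, i.e. Ryx.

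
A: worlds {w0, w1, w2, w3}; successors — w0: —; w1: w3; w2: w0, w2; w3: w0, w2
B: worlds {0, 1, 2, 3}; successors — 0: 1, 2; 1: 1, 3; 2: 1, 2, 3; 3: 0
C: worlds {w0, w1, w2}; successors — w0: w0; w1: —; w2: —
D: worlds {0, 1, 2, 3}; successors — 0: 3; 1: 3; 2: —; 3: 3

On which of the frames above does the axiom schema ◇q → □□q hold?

C, D

The schema corresponds to a generalized confluence (Geach) condition: ∀x ∀y ∀z ((xRy ∧ xR²z) → ∃w (y = w ∧ z = w)).
A: fails — w1Rw3, w1R²w0 but w3 ≠ w0.
B: fails — 0R1, 0R²2 but 1 ≠ 2.
C: satisfies the condition.
D: satisfies the condition.
Valid on: C, D.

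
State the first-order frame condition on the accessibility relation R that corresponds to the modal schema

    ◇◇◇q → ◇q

This is a Sahlqvist (Geach-type) schema ◇^3□^0q → □^0◇^1q.
Minimal-valuation argument: fix x; take any y with xR^3y and any z with xR^0z. Set V(q) to the set of worlds R-reachable from y in exactly 0 steps. Then □^0q holds at y, so the antecedent holds at x; validity forces ◇^1q at z, giving a w with zR^1w and yR^0w.
First-order correspondent: ∀x ∀y (xR³y → ∃w (y = w ∧ xRw)).

∀x ∀y (xR³y → ∃w (y = w ∧ xRw))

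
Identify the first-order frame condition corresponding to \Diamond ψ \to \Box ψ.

partial functionality

Suppose ◇ψ→□ψ is valid. Take Rxy, Rxz and set V(ψ)={y}. Then ◇ψ at x, so □ψ at x, so ψ at z, i.e. z=y.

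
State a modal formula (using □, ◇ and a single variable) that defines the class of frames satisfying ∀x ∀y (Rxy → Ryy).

The condition is shift-reflexivity. The T□ schema □(□ψ → ψ) defines it.

□(□ψ → ψ)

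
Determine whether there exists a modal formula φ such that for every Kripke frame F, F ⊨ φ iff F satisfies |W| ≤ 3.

No

If a class were modally definable it would be closed under disjoint unions (Goldblatt–Thomason).
Any modal formula valid on each of 4 disjoint one-world frames is valid on their disjoint union (validity is preserved under disjoint unions). Each one-world frame has |W|=1≤3, but the union has |W|=4.
So the class is not modally definable.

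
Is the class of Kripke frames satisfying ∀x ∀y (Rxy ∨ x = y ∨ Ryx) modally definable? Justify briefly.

Not modally definable

Modal frame validity is preserved under disjoint unions.
Take 3 disjoint single-world reflexive frames: each is trivially connected, but their disjoint union has 3 worlds with no edge between distinct components, so it is not connected.
So the class is not modally definable.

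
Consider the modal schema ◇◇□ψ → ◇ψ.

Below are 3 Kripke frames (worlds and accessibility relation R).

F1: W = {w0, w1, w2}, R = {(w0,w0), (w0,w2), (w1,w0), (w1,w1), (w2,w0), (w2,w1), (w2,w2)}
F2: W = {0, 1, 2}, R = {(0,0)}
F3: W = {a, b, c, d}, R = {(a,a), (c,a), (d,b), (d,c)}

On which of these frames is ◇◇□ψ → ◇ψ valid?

This is the axiom for a generalized confluence (Geach) condition; its first-order frame correspondent is ∀x ∀y (xR²y → ∃w (yRw ∧ xRw)).
F1: ✓.
F2: ✓.
F3: fails — dR²a but no w with aRw and dRw.

F1, F2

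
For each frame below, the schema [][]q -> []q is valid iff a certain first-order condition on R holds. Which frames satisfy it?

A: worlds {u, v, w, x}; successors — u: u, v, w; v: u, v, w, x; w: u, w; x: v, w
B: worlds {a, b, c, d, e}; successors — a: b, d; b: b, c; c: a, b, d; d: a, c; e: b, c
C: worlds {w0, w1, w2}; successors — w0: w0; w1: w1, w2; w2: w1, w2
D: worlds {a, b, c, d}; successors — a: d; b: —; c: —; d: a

This is the axiom for density; its first-order frame correspondent is forall x forall y (Rxy -> exists z (Rxz & Rzy)).
A: holds.
B: fails — Rdc but no z with Rdz and Rzc.
C: holds.
D: fails — Rad but no z with Raz and Rzd.
Valid on: A, C.

A, C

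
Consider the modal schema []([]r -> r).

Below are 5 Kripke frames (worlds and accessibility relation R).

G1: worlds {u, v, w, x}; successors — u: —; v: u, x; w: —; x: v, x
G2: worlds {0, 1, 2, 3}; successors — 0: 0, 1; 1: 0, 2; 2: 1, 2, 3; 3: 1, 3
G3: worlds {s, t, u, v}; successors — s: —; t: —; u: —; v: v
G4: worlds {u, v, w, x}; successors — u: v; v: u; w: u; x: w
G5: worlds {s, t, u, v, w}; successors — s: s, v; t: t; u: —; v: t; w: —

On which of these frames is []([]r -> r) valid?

G3

Frame correspondent (Sahlqvist): forall x forall y (Rxy -> Ryy) — i.e. shift-reflexivity.
G1: fails — Rvu but not Ruu.
G2: fails — R31 but not R11.
G3: condition met.
G4: fails — Ruv but not Rvv.
G5: fails — Rsv but not Rvv.
Valid on: G3.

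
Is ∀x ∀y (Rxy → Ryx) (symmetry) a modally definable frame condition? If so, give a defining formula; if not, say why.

Definable; q → □◇q defines it

This is a Sahlqvist condition; the B axiom q → □◇q defines it.
Suppose q→□◇q is valid. Take Rxy and set V(q)={x}. Then q at x, so □◇q at x, so ◇q at y, so some z with Ryz has q; z=x, i.e. Ryx.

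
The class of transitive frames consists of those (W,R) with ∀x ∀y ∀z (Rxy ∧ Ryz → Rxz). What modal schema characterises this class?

The condition is transitivity. The 4 schema □ψ → □□ψ defines it.
Suppose □ψ→□□ψ is valid. Take Rxy, Ryz and set V(ψ)={w : Rxw}. Then □ψ at x, so □□ψ at x, so □ψ at y, so ψ at z, i.e. Rxz.

□ψ → □□ψ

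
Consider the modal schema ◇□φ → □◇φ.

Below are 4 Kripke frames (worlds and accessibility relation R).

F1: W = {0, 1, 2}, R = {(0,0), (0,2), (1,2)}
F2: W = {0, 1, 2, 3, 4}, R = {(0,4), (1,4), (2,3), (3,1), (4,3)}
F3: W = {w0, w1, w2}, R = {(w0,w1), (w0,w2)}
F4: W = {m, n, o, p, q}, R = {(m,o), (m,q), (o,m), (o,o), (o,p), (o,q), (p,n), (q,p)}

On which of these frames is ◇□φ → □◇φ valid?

F2

The schema corresponds to convergence: ∀x ∀y ∀z (Rxy ∧ Rxz → ∃w (Ryw ∧ Rzw)).
F1: fails — R00 and R02 but 0 and 2 have no common successor.
F2: holds.
F3: fails — Rw0w1 and Rw0w1 but w1 and w1 have no common successor.
F4: fails — Rom and Rop but m and p have no common successor.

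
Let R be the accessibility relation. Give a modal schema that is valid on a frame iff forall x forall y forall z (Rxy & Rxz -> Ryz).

◇s → □◇s

A defining formula is ◇s → □◇s (the 5 axiom).
Suppose ◇s→□◇s is valid. Take Rxy, Rxz and set V(s)={y}. Then ◇s at x, so □◇s at x, so ◇s at z, so some w with Rzw has s; w=y, i.e. Rzy. By symmetry of the argument, Ryz.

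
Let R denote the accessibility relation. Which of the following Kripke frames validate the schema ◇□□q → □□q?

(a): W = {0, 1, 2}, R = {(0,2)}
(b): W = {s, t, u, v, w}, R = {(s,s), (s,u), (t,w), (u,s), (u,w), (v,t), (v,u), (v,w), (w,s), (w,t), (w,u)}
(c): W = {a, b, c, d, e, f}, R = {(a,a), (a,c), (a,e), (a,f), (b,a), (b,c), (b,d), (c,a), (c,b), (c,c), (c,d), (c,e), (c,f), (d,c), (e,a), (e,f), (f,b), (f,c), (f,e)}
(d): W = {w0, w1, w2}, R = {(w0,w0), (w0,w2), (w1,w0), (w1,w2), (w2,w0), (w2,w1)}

(a)

Frame correspondent (Sahlqvist): ∀x ∀y ∀z ((xRy ∧ xR²z) → ∃w (yR²w ∧ z = w)) — i.e. a generalized confluence (Geach) condition.
(a): ✓.
(b): fails — sRu, sR²w but no w* with uR²w* and w=w*.
(c): fails — aRe, aR²d but no w with eR²w and d=w.
(d): fails — w0Rw2, w0R²w1 but no w with w2R²w and w1=w.
Valid on: (a).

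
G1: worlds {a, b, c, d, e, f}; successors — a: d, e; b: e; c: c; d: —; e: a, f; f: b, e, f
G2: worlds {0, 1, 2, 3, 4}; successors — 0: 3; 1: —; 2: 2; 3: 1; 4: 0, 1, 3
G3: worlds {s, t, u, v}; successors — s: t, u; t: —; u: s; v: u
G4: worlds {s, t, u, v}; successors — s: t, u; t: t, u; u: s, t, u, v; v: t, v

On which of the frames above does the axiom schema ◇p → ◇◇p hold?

The schema corresponds to a generalized confluence (Geach) condition: ∀x ∀y (xRy → ∃w (y = w ∧ xR²w)).
G1: fails — aRd but no w with d=w and aR²w.
G2: fails — 0R3 but no w with 3=w and 0R²w.
G3: fails — sRt but no w with t=w and sR²w.
G4: condition met.

G4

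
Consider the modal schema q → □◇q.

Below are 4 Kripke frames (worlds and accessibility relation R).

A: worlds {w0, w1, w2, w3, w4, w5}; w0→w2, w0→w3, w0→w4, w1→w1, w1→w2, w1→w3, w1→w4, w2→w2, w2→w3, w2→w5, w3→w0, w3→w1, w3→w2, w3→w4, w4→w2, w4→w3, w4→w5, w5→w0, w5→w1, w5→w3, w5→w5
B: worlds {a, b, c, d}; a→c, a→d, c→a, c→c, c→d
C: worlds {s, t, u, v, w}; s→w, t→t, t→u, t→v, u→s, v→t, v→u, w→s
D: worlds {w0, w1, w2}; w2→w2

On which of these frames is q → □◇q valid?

D

Frame correspondent (Sahlqvist): ∀x ∀y (Rxy → Ryx) — i.e. symmetry.
A: fails — Rw5w1 but not Rw1w5.
B: fails — Rcd but not Rdc.
C: fails — Rus but not Rsu.
D: ✓.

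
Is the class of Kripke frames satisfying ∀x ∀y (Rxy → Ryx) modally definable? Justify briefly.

This is a Sahlqvist condition; the B axiom q → □◇q defines it.

Definable; q → □◇q defines it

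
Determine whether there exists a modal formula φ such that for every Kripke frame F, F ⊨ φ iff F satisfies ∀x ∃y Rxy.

This is a Sahlqvist condition; the D axiom □p → ◇p defines it.

Yes, by □p → ◇p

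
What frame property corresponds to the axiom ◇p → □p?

partial functionality

This is the CD axiom.
It corresponds to partial functionality: ∀x ∀y ∀z (Rxy ∧ Rxz → y = z).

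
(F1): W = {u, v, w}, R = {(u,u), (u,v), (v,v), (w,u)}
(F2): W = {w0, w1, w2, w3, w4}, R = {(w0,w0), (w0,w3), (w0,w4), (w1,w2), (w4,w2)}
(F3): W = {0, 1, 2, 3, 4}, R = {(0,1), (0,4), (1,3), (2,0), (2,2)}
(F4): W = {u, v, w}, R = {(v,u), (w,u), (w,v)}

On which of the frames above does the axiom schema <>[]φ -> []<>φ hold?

(F1)

The schema corresponds to convergence: forall x forall y forall z (Rxy & Rxz -> exists w (Ryw & Rzw)).
(F1): ✓.
(F2): fails — Rw0w4 and Rw0w0 but w4 and w0 have no common successor.
(F3): fails — R01 and R04 but 1 and 4 have no common successor.
(F4): fails — Rvu and Rvu but u and u have no common successor.
Valid on: (F1).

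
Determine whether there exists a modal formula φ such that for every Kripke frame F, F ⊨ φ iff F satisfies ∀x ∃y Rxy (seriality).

This is a Sahlqvist condition; the D axiom □r → ◇r defines it.

Yes, by □r → ◇r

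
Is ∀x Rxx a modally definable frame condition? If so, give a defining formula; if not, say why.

Yes, by □p → p

This is a Sahlqvist condition; the T axiom □p → p defines it.
Suppose □p→p is valid. At any x set V(p)={w : Rxw}. Then □p holds at x, so p holds at x, i.e. Rxx.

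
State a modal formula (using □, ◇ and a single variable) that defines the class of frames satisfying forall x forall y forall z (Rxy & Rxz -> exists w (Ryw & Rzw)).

◇□q → □◇q

This is convergence; the standard corresponding axiom is .2: ◇□q → □◇q.
Suppose ◇□q→□◇q is valid. Take Rxy, Rxz and set V(q)={w : Ryw}. Then □q at y so ◇□q at x, so □◇q at x, so ◇q at z, giving w with Rzw and Ryw.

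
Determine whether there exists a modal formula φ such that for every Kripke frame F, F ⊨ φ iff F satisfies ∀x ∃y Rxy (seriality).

Yes, by □p → ◇p

Yes: it is seriality, defined by the D schema □p → ◇p.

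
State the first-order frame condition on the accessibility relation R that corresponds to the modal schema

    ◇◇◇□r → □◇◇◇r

This is a Sahlqvist (Geach-type) schema ◇^3□^1r → □^1◇^3r.
First-order correspondent: ∀x ∀y ∀z ((xR³y ∧ xRz) → ∃w (yRw ∧ zR³w)).

∀x ∀y ∀z ((xR³y ∧ xRz) → ∃w (yRw ∧ zR³w))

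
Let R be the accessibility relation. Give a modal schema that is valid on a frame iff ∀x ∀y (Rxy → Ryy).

□(□q → q)

The condition is shift-reflexivity. The T□ schema □(□q → q) defines it.
Suppose □(□q→q) is valid. Take Rxy and set V(q)={w : Ryw}. Then at y, □q holds; since □(□q→q) at x, □q→q at y, so q at y, i.e. Ryy.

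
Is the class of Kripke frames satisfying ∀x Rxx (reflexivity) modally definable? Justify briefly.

This is a Sahlqvist condition; the T axiom □q → q defines it.

Yes — defined by □q → q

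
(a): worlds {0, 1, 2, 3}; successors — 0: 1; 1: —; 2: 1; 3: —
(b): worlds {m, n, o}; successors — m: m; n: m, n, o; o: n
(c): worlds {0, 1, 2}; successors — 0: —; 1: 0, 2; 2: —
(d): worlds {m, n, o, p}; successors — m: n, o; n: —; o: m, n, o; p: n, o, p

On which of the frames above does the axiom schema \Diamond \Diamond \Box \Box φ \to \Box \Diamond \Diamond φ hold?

This is the axiom for a generalized confluence (Geach) condition; its first-order frame correspondent is \forall x \forall y \forall z ((x R^2 y \wedge xRz) \to \exists w (y R^2 w \wedge z R^2 w)).
(a): ✓.
(b): ✓.
(c): ✓.
(d): fails — mR²m, mRn but no w with mR²w and nR²w.

(a), (b), (c)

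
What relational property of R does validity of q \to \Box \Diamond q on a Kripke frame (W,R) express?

Suppose q→□◇q is valid. Take Rxy and set V(q)={x}. Then q at x, so □◇q at x, so ◇q at y, so some z with Ryz has q; z=x, i.e. Ryx.
Conversely, any frame satisfying \forall x \forall y (Rxy \to Ryx) validates the schema.
So the correspondent is symmetry.

symmetry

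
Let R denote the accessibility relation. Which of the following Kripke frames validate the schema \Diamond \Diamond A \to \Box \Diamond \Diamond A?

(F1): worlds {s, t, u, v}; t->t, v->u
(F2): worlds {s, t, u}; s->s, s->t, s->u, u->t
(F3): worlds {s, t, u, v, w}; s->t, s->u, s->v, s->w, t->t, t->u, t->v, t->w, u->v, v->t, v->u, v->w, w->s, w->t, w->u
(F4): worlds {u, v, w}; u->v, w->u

(F1)

Frame correspondent (Sahlqvist): \forall x \forall y \forall z ((x R^2 y \wedge xRz) \to \exists w (y = w \wedge z R^2 w)) — i.e. a generalized confluence (Geach) condition.
(F1): satisfies the condition.
(F2): fails — sR²s, sRt but no w with s=w and tR²w.
(F3): fails — sR²s, sRu but no w* with s=w* and uR²w*.
(F4): fails — wR²v, wRu but no t with v=t and uR²t.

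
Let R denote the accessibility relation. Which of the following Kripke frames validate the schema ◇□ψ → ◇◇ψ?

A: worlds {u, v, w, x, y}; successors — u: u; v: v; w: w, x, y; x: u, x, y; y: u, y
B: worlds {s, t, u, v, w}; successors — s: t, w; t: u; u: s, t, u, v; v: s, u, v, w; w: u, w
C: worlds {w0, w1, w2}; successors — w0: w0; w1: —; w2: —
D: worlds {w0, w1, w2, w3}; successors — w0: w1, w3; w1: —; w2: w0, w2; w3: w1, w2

This is the axiom for a generalized confluence (Geach) condition; its first-order frame correspondent is ∀x ∀y (xRy → ∃w (yRw ∧ xR²w)).
A: ✓.
B: ✓.
C: ✓.
D: fails — w0Rw1 but no w with w1Rw and w0R²w.

A, B, C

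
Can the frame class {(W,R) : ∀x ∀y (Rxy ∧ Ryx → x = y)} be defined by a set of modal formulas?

Not definable by any modal formula

Any modally definable frame class is closed under surjective bounded morphisms.
The 8-cycle (worlds s,t,u,v,w,x,y,z with s→t→u→v→w→x→y→z→s) is antisymmetric. Sending even-indexed worlds to a and odd-indexed worlds to b is a surjective bounded morphism onto the two-world frame with a↔b, which is not antisymmetric.
Hence antisymmetry is not modally definable.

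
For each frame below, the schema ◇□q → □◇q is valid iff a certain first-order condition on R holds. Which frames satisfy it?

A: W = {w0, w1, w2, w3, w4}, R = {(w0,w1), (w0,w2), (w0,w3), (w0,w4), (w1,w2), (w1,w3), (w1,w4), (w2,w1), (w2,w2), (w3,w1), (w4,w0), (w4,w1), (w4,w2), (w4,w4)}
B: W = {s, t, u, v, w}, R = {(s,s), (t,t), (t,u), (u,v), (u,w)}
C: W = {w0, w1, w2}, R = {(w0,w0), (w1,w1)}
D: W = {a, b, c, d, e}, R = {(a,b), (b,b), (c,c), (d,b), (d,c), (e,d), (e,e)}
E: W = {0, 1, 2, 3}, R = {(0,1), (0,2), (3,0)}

Frame correspondent (Sahlqvist): ∀x ∀y ∀z (Rxy ∧ Rxz → ∃w (Ryw ∧ Rzw)) — i.e. convergence.
A: fails — Rw0w1 and Rw0w3 but w1 and w3 have no common successor.
B: fails — Rtt and Rtu but t and u have no common successor.
C: condition met.
D: fails — Rdc and Rdb but c and b have no common successor.
E: fails — R01 and R01 but 1 and 1 have no common successor.
Valid on: C.

C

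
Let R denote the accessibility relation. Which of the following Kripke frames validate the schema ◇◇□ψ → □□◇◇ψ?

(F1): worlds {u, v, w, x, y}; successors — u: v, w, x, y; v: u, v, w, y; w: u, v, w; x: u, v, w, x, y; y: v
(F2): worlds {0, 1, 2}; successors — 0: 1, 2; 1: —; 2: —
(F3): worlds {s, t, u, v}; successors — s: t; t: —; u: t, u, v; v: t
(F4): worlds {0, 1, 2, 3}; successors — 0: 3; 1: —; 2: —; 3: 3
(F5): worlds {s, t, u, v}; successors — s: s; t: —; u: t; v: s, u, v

(F1), (F2), (F4)

This is the axiom for a generalized confluence (Geach) condition; its first-order frame correspondent is ∀x ∀y ∀z ((xR²y ∧ xR²z) → ∃w (yRw ∧ zR²w)).
(F1): satisfies the condition.
(F2): satisfies the condition.
(F3): fails — uR²t, uR²t but no w with tRw and tR²w.
(F4): satisfies the condition.
(F5): fails — vR²s, vR²t but no w with sRw and tR²w.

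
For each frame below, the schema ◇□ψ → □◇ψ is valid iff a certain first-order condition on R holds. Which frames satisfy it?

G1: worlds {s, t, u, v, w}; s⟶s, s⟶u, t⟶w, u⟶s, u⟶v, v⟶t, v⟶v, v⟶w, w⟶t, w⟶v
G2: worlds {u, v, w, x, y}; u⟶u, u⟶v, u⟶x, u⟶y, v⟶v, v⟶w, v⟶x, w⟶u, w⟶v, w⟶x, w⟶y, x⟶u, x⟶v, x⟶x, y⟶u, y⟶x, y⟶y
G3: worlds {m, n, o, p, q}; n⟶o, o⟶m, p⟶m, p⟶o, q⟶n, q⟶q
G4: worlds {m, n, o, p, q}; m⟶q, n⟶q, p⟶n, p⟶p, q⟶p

The schema corresponds to convergence: ∀x ∀y ∀z (Rxy ∧ Rxz → ∃w (Ryw ∧ Rzw)).
G1: fails — Ruv and Rus but v and s have no common successor.
G2: holds.
G3: fails — Rom and Rom but m and m have no common successor.
G4: fails — Rpn and Rpp but n and p have no common successor.
Valid on: G2.

G2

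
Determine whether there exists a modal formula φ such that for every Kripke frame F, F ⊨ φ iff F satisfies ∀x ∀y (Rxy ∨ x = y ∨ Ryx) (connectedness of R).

No

Any modally definable frame class is closed under disjoint unions.
Take 4 disjoint single-world reflexive frames: each is trivially connected, but their disjoint union has 4 worlds with no edge between distinct components, so it is not connected.
So no modal formula (or set of formulas) defines exactly the connected frames.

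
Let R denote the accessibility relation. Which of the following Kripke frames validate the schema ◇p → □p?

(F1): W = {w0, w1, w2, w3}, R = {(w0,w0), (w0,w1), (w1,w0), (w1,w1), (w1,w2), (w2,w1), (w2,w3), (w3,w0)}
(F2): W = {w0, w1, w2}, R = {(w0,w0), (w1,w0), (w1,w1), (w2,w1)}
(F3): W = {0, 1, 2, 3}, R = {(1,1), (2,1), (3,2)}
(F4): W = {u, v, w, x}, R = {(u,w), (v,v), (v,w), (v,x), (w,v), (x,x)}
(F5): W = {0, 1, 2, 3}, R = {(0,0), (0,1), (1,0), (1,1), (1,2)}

Frame correspondent (Sahlqvist): ∀x ∀y ∀z (Rxy ∧ Rxz → y = z) — i.e. partial functionality.
(F1): fails — w0 sees both w0 and w1.
(F2): fails — w1 sees both w0 and w1.
(F3): ✓.
(F4): fails — v sees both v and w.
(F5): fails — 0 sees both 0 and 1.

(F3)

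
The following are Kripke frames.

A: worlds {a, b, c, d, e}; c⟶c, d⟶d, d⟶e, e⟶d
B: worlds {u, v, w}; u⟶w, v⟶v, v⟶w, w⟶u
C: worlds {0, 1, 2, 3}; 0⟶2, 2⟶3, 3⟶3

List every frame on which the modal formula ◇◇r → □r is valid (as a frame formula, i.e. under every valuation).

The schema corresponds to a generalized confluence (Geach) condition: ∀x ∀y ∀z ((xR²y ∧ xRz) → ∃w (y = w ∧ z = w)).
A: fails — dR²d, dRe but d ≠ e.
B: fails — uR²u, uRw but u ≠ w.
C: fails — 0R²3, 0R2 but 3 ≠ 2.
Valid on no frame.

none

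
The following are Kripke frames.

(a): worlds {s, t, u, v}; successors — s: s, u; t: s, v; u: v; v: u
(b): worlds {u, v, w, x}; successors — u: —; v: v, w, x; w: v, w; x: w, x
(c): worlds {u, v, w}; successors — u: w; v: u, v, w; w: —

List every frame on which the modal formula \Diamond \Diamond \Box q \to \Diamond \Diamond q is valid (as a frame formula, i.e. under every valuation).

(b)

The schema corresponds to a generalized confluence (Geach) condition: \forall x \forall y (x R^2 y \to \exists w (yRw \wedge x R^2 w)).
(a): fails — tR²u but no w with uRw and tR²w.
(b): holds.
(c): fails — vR²w but no t with wRt and vR²t.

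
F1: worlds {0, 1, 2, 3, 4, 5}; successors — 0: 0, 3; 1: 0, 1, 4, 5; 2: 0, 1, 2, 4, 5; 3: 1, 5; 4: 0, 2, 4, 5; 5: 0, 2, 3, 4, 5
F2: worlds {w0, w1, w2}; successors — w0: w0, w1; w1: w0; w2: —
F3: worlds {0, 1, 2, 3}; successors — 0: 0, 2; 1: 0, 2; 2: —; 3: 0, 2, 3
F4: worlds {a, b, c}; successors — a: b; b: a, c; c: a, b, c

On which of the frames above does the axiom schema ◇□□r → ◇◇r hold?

F1, F2, F4

This is the axiom for a generalized confluence (Geach) condition; its first-order frame correspondent is ∀x ∀y (xRy → ∃w (yR²w ∧ xR²w)).
F1: satisfies the condition.
F2: satisfies the condition.
F3: fails — 0R2 but no w with 2R²w and 0R²w.
F4: satisfies the condition.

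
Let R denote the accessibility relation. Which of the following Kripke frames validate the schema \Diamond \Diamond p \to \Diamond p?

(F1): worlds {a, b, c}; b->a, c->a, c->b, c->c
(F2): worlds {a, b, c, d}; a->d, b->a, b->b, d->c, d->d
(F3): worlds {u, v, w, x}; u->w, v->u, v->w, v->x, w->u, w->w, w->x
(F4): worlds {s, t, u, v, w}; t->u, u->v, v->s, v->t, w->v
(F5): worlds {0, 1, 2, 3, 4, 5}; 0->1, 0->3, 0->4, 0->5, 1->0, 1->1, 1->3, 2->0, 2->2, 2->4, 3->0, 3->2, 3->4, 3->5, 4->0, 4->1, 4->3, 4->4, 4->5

(F1)

The schema corresponds to transitivity: \forall x \forall y \forall z (Rxy \wedge Ryz \to Rxz).
(F1): condition met.
(F2): fails — Rba and Rad but not Rbd.
(F3): fails — Ruw and Rwu but not Ruu.
(F4): fails — Ruv and Rvt but not Rut.
(F5): fails — R34 and R41 but not R31.
Valid on: (F1).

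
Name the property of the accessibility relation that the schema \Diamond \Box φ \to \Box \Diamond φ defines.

convergence: \forall x \forall y \forall z (Rxy \wedge Rxz \to \exists w (Ryw \wedge Rzw))

Suppose ◇□φ→□◇φ is valid. Take Rxy, Rxz and set V(φ)={w : Ryw}. Then □φ at y so ◇□φ at x, so □◇φ at x, so ◇φ at z, giving w with Rzw and Ryw.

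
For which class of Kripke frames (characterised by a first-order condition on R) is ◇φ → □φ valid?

Suppose ◇φ→□φ is valid. Take Rxy, Rxz and set V(φ)={y}. Then ◇φ at x, so □φ at x, so φ at z, i.e. z=y.

partial functionality: ∀x ∀y ∀z (Rxy ∧ Rxz → y = z)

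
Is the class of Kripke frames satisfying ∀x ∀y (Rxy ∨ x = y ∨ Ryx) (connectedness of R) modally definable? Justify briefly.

Not definable by any modal formula

Any modally definable frame class is closed under disjoint unions.
Take 3 disjoint single-world reflexive frames: each is trivially connected, but their disjoint union has 3 worlds with no edge between distinct components, so it is not connected.
Hence connectedness of R is not modally definable.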